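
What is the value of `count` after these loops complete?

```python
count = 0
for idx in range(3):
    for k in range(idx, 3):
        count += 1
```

Upper triangle: 3 + 2 + ... + 1
`count` takes the values: 0 → 1 → 2 → 3 → 4 → 5 → 6

Answer: 6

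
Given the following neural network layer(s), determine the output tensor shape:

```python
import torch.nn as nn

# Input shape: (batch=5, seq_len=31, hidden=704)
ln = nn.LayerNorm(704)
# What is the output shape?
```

Input: (5, 31, 704) -> Output: (5, 31, 704)

Answer: (5, 31, 704)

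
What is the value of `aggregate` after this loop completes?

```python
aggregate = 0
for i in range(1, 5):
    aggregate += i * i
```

Sum of squares 1² to 4² = 30
`aggregate` takes the values: 0 → 1 → 5 → 14 → 30

Answer: 30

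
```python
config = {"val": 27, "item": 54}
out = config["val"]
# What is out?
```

Trace:
`config = {"val": 27, "item": 54}` → config = {'val': 27, 'item': 54}
`out = config["val"]` → out = 27
So out = 27

Answer: 27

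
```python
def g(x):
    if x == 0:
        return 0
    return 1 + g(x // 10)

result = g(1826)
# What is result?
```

Count of digits of 1826: 4

Answer: 4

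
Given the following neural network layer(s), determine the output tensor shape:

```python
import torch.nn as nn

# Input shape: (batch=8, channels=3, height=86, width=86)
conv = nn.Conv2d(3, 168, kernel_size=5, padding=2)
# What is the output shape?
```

Input: (8, 3, 86, 86) -> Output: (8, 168, 86, 86)

Answer: (8, 168, 86, 86)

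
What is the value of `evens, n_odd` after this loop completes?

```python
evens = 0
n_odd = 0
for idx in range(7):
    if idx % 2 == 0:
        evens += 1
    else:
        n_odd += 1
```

Count evens and odds in range(7)
`evens, n_odd` takes the values: (0, 0) → (1, 0) → (1, 1) → (2, 1) → (2, 2) → (3, 2) → (3, 3) → (4, 3)

Answer: 4, 3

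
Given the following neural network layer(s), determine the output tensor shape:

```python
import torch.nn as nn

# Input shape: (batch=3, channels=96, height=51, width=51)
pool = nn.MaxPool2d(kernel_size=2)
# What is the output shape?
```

Input: (3, 96, 51, 51) -> Output: (3, 96, 25, 25)

Answer: (3, 96, 25, 25)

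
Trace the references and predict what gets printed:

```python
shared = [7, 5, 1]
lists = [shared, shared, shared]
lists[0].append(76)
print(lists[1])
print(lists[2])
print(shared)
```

Key concept: list of same reference.
Step by step:
`shared = [7, 5, 1]` → shared = [7, 5, 1]
`lists = [shared, shared, shared]` → lists = [[7, 5, 1], [7, 5, 1], [7, 5, 1]]
`lists[0].append(76)` → shared = [7, 5, 1, 76]; lists = [[7, 5, 1, 76], [7, 5, 1, 76], [7, 5, 1, 76]]
`print(lists[1])` → prints [7, 5, 1, 76]
`print(lists[2])` → prints [7, 5, 1, 76]
`print(shared)` → prints [7, 5, 1, 76]

Answer:
[7, 5, 1, 76]
[7, 5, 1, 76]
[7, 5, 1, 76]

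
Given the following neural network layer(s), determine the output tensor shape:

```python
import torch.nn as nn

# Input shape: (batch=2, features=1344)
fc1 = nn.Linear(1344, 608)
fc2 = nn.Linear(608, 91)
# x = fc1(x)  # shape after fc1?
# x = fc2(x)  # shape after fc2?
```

Input: (2, 1344) -> after fc1: (2, 608) -> Output: (2, 91)

Answer: (2, 91)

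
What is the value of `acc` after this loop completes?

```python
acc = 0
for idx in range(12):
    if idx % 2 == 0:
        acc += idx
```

Sum of even numbers 0 to 11
`acc` takes the values: 0 → 2 → 6 → 12 → 20 → 30

Answer: 30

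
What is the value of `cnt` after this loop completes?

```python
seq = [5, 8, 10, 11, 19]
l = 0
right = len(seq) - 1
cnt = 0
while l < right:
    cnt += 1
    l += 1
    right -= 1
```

Iterations until pointers meet (list length 5)
`cnt` takes the values: 0 → 1 → 2

Answer: 2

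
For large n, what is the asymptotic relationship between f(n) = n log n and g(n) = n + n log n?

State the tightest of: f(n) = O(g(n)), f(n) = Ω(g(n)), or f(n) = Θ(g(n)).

n log n vs n + n log n: f(n) = Θ(g(n)) — they are asymptotically equivalent (the n term is dominated).

Answer: f(n) = Θ(g(n)) — they are asymptotically equivalent (the n term is dominated).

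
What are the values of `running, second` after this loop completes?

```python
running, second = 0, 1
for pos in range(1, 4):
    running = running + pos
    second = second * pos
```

Sum and factorial of 1 to 3
`running, second` takes the values: (0, 1) → (1, 1) → (3, 1) → (3, 2) → (6, 2) → (6, 6)

Answer: 6, 6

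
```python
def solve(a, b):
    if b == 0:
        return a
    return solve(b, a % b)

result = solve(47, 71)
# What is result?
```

solve(47, 71) -> solve(71, 47) -> solve(47, 24) -> solve(24, 23) -> solve(23, 1) -> solve(1, 0) -> 1

Answer: 1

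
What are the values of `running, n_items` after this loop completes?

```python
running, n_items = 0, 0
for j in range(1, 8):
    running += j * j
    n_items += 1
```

Sum of squares and count
`running, n_items` takes the values: (0, 0) → (1, 0) → (1, 1) → (5, 1) → (5, 2) → (14, 2) → (14, 3) → (30, 3) → (30, 4) → (55, 4) → (55, 5) → (91, 5) → (91, 6) → (140, 6) → (140, 7)

Answer: 140, 7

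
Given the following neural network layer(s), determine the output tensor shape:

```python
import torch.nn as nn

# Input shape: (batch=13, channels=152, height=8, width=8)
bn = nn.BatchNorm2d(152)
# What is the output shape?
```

Input: (13, 152, 8, 8) -> Output: (13, 152, 8, 8)

Answer: (13, 152, 8, 8)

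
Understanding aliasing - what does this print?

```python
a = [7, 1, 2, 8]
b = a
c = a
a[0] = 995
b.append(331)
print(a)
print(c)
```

Key concept: multiple aliases.
Step by step:
`a = [7, 1, 2, 8]` → a = [7, 1, 2, 8]
`b = a` → b = [7, 1, 2, 8] (same object as a)
`c = a` → c = [7, 1, 2, 8] (same object as a, b)
`a[0] = 995` → a = [995, 1, 2, 8] (same object as b, c); b = [995, 1, 2, 8] (same object as a, c); c = [995, 1, 2, 8] (same object as a, b)
`b.append(331)` → a = [995, 1, 2, 8, 331] (same object as b, c); b = [995, 1, 2, 8, 331] (same object as a, c); c = [995, 1, 2, 8, 331] (same object as a, b)
`print(a)` → prints [995, 1, 2, 8, 331]
`print(c)` → prints [995, 1, 2, 8, 331]

Answer:
[995, 1, 2, 8, 331]
[995, 1, 2, 8, 331]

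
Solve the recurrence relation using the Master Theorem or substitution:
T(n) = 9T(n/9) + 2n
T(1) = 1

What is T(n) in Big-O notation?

By Master Theorem: a=9, b=9, f(n)=2n. Since log_9(9) = 1 and f(n) = Θ(n^1), Case 2 applies. T(n) = O(n log n).

Answer: O(n log n)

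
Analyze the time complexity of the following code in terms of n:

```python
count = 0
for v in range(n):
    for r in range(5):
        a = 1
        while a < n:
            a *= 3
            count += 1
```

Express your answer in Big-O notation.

Each loop level contributes: n × 1 × log n. Multiplying the contributions gives O(n log n).

Answer: O(n log n)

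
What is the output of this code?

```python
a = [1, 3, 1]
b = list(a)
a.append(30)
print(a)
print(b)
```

Key concept: list() constructor creates copy.
Step by step:
`a = [1, 3, 1]` → a = [1, 3, 1]
`b = list(a)` → b = [1, 3, 1]
`a.append(30)` → a = [1, 3, 1, 30]
`print(a)` → prints [1, 3, 1, 30]
`print(b)` → prints [1, 3, 1]

Answer:
[1, 3, 1, 30]
[1, 3, 1]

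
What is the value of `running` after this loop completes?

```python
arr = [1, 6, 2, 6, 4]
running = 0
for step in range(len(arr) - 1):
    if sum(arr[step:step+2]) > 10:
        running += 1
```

Count windows with sum > 10
`running` takes the values: 0

Answer: 0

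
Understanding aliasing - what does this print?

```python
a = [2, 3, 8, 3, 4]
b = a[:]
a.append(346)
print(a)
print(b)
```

Key concept: slice [:] creates copy.
Step by step:
`a = [2, 3, 8, 3, 4]` → a = [2, 3, 8, 3, 4]
`b = a[:]` → b = [2, 3, 8, 3, 4]
`a.append(346)` → a = [2, 3, 8, 3, 4, 346]
`print(a)` → prints [2, 3, 8, 3, 4, 346]
`print(b)` → prints [2, 3, 8, 3, 4]

Answer:
[2, 3, 8, 3, 4, 346]
[2, 3, 8, 3, 4]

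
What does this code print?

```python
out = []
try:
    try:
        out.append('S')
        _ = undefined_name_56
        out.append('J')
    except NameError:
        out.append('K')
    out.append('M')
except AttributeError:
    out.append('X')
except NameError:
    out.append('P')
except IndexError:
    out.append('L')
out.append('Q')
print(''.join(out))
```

Execution trace: 'S' (inner try body) → 'K' (inner except NameError) → 'M' (try body, no exception) → 'Q' (after the try/except). Output: SKMQ

Answer: SKMQ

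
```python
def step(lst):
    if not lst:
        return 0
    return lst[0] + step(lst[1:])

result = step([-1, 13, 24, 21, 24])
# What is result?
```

(-1) + 13 + 24 + 21 + 24 + 0 = 81

Answer: 81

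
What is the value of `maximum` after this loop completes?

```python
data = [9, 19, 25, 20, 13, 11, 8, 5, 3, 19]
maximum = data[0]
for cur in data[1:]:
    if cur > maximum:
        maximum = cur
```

Maximum of [9, 19, 25, 20, 13, 11, 8, 5, 3, 19]
`maximum` takes the values: 9 → 19 → 25

Answer: 25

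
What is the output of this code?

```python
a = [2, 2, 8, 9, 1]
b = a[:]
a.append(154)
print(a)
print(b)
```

Key concept: slice [:] creates copy.
Step by step:
`a = [2, 2, 8, 9, 1]` → a = [2, 2, 8, 9, 1]
`b = a[:]` → b = [2, 2, 8, 9, 1]
`a.append(154)` → a = [2, 2, 8, 9, 1, 154]
`print(a)` → prints [2, 2, 8, 9, 1, 154]
`print(b)` → prints [2, 2, 8, 9, 1]

Answer:
[2, 2, 8, 9, 1, 154]
[2, 2, 8, 9, 1]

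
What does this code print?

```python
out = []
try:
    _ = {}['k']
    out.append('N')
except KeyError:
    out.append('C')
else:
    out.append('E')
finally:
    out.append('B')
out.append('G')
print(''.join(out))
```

Execution trace: 'C' (except KeyError) → 'B' (finally) → 'G' (after the try/except). Output: CBG

Answer: CBG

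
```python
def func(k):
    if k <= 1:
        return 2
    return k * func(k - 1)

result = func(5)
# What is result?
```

func(5) = 5 * 4 * 3 * 2 * 2 = 240

Answer: 240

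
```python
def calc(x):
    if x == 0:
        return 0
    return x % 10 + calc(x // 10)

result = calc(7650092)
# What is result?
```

Sum of digits of 7650092: 2 + 9 + 0 + 0 + 5 + 6 + 7 = 29

Answer: 29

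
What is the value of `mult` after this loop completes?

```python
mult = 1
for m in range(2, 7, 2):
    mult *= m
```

Product of even numbers 2 to 6
`mult` takes the values: 1 → 2 → 8 → 48

Answer: 48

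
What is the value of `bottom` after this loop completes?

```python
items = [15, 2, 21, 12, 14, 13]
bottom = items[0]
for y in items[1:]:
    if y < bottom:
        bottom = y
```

Minimum of [15, 2, 21, 12, 14, 13]
`bottom` takes the values: 15 → 2

Answer: 2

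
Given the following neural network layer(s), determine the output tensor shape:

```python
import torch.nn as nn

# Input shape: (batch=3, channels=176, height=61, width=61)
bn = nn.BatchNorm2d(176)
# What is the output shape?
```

Input: (3, 176, 61, 61) -> Output: (3, 176, 61, 61)

Answer: (3, 176, 61, 61)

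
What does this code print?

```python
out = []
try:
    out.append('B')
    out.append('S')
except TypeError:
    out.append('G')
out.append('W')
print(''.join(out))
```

Execution trace: 'B' (try body) → 'S' (try body, no exception) → 'W' (after the try/except). Output: BSW

Answer: BSW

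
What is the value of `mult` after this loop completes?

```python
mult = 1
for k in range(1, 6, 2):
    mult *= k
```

Product of 1, 3, 5, ... up to 5
`mult` takes the values: 1 → 3 → 15

Answer: 15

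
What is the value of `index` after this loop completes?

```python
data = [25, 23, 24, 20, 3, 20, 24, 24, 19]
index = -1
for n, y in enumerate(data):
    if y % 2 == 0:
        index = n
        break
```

First even number index in [25, 23, 24, 20, 3, 20, 24, 24, 19]
`index` takes the values: -1 → 2

Answer: 2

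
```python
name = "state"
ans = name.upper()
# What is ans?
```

Trace:
`name = "state"` → name = 'state'
`ans = name.upper()` → ans = 'STATE'
So ans = 'STATE'

Answer: 'STATE'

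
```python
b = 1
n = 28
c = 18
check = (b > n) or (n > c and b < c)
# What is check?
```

Trace:
`b = 1` → b = 1
`n = 28` → n = 28
`c = 18` → c = 18
`check = (b > n) or (n > c and b < c)` → check = True
So check = True

Answer: True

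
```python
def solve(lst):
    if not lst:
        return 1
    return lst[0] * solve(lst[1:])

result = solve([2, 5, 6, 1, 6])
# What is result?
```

Product over [2, 5, 6, 1, 6] = 2 * 5 * 6 * 1 * 6 = 360

Answer: 360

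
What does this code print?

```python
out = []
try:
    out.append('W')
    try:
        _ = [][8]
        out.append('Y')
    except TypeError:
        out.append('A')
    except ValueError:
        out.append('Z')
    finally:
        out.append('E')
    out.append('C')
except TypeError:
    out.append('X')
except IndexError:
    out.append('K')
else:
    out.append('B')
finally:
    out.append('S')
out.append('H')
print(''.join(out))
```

Execution trace: 'W' (try body) → 'E' (inner finally) → 'K' (except IndexError) → 'S' (finally) → 'H' (after the try/except). Output: WEKSH

Answer: WEKSH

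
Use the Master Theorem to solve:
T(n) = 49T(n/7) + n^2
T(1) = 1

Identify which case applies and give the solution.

a=49, b=7, f(n)=n^2. log_7(49) = 2. Since c=2 = 2, Case 2 applies: T(n) = Θ(n^log_b(a) · log n) = O(n^2 log n).

Answer: O(n^2 log n) - Case 2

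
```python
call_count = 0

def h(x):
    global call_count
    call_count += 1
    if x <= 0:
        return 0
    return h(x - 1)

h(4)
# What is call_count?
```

Linear recursion stepping by 1: 5 calls from x=4 down to ≤0.

Answer: 5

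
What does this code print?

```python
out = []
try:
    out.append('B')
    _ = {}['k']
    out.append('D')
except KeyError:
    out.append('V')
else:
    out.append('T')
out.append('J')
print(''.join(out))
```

Execution trace: 'B' (try body) → 'V' (except KeyError) → 'J' (after the try/except). Output: BVJ

Answer: BVJ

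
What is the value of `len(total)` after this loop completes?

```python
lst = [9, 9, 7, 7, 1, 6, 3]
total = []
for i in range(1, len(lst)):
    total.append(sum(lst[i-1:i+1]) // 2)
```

Number of 2-element averages
`total` takes the values: [] → [9] → [9, 8] → [9, 8, 7] → [9, 8, 7, 4] → [9, 8, 7, 4, 3] → [9, 8, 7, 4, 3, 4]
So `len(total)` = 6

Answer: 6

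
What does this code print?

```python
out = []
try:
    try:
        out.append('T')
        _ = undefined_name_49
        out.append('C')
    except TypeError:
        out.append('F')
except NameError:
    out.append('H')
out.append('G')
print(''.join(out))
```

Execution trace: 'T' (try body) → 'H' (outer except NameError) → 'G' (after the try/except). Output: THG

Answer: THG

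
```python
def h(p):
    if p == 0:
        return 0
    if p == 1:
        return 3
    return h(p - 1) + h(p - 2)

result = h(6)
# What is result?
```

Build up from base cases: h(0)=0, h(1)=3, h(2)=3, h(3)=6, h(4)=9, h(5)=15, h(6)=24

Answer: 24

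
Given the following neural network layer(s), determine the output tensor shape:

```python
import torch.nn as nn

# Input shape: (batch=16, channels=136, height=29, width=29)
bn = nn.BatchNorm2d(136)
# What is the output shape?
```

Input: (16, 136, 29, 29) -> Output: (16, 136, 29, 29)

Answer: (16, 136, 29, 29)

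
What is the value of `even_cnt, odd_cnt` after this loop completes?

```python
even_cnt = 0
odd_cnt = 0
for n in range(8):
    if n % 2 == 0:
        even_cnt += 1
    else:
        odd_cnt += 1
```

Count evens and odds in range(8)
`even_cnt, odd_cnt` takes the values: (0, 0) → (1, 0) → (1, 1) → (2, 1) → (2, 2) → (3, 2) → (3, 3) → (4, 3) → (4, 4)

Answer: 4, 4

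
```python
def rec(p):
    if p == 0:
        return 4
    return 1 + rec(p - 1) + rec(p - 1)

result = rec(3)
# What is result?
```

rec(p) = 1 + 2·rec(p-1), rec(0)=4. Closed form: (4+1)·2^3 - 1 = 39.

Answer: 39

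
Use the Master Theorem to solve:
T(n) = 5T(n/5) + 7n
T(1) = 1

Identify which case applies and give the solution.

a=5, b=5, f(n)=7n. log_5(5) = 1. Since c=1 = 1, Case 2 applies: T(n) = Θ(n^log_b(a) · log n) = O(n log n).

Answer: O(n log n) - Case 2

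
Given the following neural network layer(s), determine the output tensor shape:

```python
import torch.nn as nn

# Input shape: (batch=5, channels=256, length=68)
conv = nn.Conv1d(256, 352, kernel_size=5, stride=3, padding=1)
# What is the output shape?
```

Input: (5, 256, 68) -> Output: (5, 352, 22)

Answer: (5, 352, 22)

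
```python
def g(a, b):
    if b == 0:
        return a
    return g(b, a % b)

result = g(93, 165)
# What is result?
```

g(93, 165) -> g(165, 93) -> g(93, 72) -> g(72, 21) -> g(21, 9) -> g(9, 3) -> g(3, 0) -> 3

Answer: 3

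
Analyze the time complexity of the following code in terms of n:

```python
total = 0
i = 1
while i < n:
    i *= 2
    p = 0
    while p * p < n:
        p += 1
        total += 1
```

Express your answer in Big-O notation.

Each loop level contributes: log n × √n. Multiplying the contributions gives O(√n log n).

Answer: O(√n log n)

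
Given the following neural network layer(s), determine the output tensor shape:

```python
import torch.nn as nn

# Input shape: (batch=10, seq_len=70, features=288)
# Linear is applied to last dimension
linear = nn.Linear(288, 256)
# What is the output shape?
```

Input: (10, 70, 288) -> Output: (10, 70, 256)

Answer: (10, 70, 256)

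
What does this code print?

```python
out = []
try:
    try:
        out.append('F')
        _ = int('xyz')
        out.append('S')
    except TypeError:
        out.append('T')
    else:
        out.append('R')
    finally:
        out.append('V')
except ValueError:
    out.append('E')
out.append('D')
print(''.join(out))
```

Execution trace: 'F' (try body) → 'V' (finally) → 'E' (outer except ValueError) → 'D' (after the try/except). Output: FVED

Answer: FVED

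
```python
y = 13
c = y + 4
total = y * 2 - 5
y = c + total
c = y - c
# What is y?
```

Trace:
`y = 13` → y = 13
`c = y + 4` → c = 17
`total = y * 2 - 5` → total = 21
`y = c + total` → y = 38
`c = y - c` → c = 21
So y = 38

Answer: 38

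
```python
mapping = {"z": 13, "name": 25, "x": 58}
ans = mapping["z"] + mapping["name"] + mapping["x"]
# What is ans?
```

Trace:
`mapping = {"z": 13, "name": 25, "x": 58}` → mapping = {'z': 13, 'name': 25, 'x': 58}
`ans = mapping["z"] + mapping["name"] + mapping["x"]` → ans = 96
So ans = 96

Answer: 96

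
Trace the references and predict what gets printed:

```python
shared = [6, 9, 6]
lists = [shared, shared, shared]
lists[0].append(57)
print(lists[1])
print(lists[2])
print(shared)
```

Key concept: list of same reference.
Step by step:
`shared = [6, 9, 6]` → shared = [6, 9, 6]
`lists = [shared, shared, shared]` → lists = [[6, 9, 6], [6, 9, 6], [6, 9, 6]]
`lists[0].append(57)` → shared = [6, 9, 6, 57]; lists = [[6, 9, 6, 57], [6, 9, 6, 57], [6, 9, 6, 57]]
`print(lists[1])` → prints [6, 9, 6, 57]
`print(lists[2])` → prints [6, 9, 6, 57]
`print(shared)` → prints [6, 9, 6, 57]

Answer:
[6, 9, 6, 57]
[6, 9, 6, 57]
[6, 9, 6, 57]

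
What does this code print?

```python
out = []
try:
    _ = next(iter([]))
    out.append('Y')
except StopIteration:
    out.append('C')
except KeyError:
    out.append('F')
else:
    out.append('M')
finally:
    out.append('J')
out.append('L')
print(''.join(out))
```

Execution trace: 'C' (except StopIteration) → 'J' (finally) → 'L' (after the try/except). Output: CJL

Answer: CJL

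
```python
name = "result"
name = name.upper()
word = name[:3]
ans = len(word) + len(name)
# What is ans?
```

Trace:
`name = "result"` → name = 'result'
`name = name.upper()` → name = 'RESULT'
`word = name[:3]` → word = 'RES'
`ans = len(word) + len(name)` → ans = 9
So ans = 9

Answer: 9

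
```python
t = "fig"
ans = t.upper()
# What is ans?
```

Trace:
`t = "fig"` → t = 'fig'
`ans = t.upper()` → ans = 'FIG'
So ans = 'FIG'

Answer: 'FIG'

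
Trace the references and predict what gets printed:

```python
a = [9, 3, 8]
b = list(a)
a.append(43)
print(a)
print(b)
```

Key concept: list() constructor creates copy.
Step by step:
`a = [9, 3, 8]` → a = [9, 3, 8]
`b = list(a)` → b = [9, 3, 8]
`a.append(43)` → a = [9, 3, 8, 43]
`print(a)` → prints [9, 3, 8, 43]
`print(b)` → prints [9, 3, 8]

Answer:
[9, 3, 8, 43]
[9, 3, 8]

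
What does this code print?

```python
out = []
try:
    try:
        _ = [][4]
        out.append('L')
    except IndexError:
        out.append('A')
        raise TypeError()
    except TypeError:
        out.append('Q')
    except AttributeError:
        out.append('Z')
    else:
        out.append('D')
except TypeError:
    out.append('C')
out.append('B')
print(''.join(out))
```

Execution trace: 'A' (inner except IndexError) → 'C' (outer except TypeError) → 'B' (after the try/except). Output: ACB

Answer: ACB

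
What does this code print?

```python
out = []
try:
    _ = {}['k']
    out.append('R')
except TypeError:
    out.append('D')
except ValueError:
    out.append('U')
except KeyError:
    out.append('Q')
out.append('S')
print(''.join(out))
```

Execution trace: 'Q' (except KeyError) → 'S' (after the try/except). Output: QS

Answer: QS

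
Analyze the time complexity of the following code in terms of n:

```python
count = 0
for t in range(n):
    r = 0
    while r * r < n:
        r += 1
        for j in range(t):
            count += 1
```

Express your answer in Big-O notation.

Each loop level contributes: n × √n × n. Multiplying the contributions gives O(n^2√n).

Answer: O(n^2√n)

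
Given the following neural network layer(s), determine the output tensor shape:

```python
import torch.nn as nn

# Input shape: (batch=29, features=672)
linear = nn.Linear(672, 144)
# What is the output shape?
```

Input: (29, 672) -> Output: (29, 144)

Answer: (29, 144)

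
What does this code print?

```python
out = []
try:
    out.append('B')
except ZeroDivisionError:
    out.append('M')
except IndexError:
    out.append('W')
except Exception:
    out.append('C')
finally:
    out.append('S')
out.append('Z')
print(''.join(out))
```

Execution trace: 'B' (try body, no exception) → 'S' (finally) → 'Z' (after the try/except). Output: BSZ

Answer: BSZ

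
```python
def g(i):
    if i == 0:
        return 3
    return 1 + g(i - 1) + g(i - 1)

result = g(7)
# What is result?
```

g(i) = 1 + 2·g(i-1), g(0)=3. Closed form: (3+1)·2^7 - 1 = 511.

Answer: 511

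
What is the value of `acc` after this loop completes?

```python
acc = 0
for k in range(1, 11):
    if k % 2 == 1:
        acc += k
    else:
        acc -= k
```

Add odd, subtract even
`acc` takes the values: 0 → 1 → -1 → 2 → -2 → 3 → -3 → 4 → -4 → 5 → -5

Answer: -5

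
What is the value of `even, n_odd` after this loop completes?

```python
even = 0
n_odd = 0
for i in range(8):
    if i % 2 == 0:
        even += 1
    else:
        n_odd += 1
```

Count evens and odds in range(8)
`even, n_odd` takes the values: (0, 0) → (1, 0) → (1, 1) → (2, 1) → (2, 2) → (3, 2) → (3, 3) → (4, 3) → (4, 4)

Answer: 4, 4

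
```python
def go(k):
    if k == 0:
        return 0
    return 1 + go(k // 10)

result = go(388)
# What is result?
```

Count of digits of 388: 3

Answer: 3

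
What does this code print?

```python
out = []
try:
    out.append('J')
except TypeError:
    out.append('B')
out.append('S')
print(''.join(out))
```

Execution trace: 'J' (try body, no exception) → 'S' (after the try/except). Output: JS

Answer: JS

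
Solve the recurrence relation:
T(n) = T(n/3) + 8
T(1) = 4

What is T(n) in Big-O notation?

Each step divides n by 3 and adds 8. After log_3(n) steps we reach T(1)=4. So T(n) = 8·log_3(n) + 4 = O(log n).

Answer: O(log n)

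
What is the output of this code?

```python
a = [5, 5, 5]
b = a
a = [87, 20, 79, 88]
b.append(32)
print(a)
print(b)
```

Key concept: rebinding vs mutation: a is rebound to a new list, b still points at the original.
Step by step:
`a = [5, 5, 5]` → a = [5, 5, 5]
`b = a` → b = [5, 5, 5] (same object as a)
`a = [87, 20, 79, 88]` → a = [87, 20, 79, 88]
`b.append(32)` → b = [5, 5, 5, 32]
`print(a)` → prints [87, 20, 79, 88]
`print(b)` → prints [5, 5, 5, 32]

Answer:
[87, 20, 79, 88]
[5, 5, 5, 32]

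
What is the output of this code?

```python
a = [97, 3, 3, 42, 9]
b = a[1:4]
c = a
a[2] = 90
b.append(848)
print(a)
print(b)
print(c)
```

Key concept: slice vs alias.
Step by step:
`a = [97, 3, 3, 42, 9]` → a = [97, 3, 3, 42, 9]
`b = a[1:4]` → b = [3, 3, 42]
`c = a` → c = [97, 3, 3, 42, 9] (same object as a)
`a[2] = 90` → a = [97, 3, 90, 42, 9] (same object as c); c = [97, 3, 90, 42, 9] (same object as a)
`b.append(848)` → b = [3, 3, 42, 848]
`print(a)` → prints [97, 3, 90, 42, 9]
`print(b)` → prints [3, 3, 42, 848]
`print(c)` → prints [97, 3, 90, 42, 9]

Answer:
[97, 3, 90, 42, 9]
[3, 3, 42, 848]
[97, 3, 90, 42, 9]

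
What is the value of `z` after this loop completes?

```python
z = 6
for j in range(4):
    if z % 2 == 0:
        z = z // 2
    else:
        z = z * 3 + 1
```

Collatz-style transformation from 6
`z` takes the values: 6 → 3 → 10 → 5 → 16

Answer: 16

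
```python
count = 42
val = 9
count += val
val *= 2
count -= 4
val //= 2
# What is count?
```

Trace:
`count = 42` → count = 42
`val = 9` → val = 9
`count += val` → count = 51
`val *= 2` → val = 18
`count -= 4` → count = 47
`val //= 2` → val = 9
So count = 47

Answer: 47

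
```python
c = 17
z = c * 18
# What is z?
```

Trace:
`c = 17` → c = 17
`z = c * 18` → z = 306
So z = 306

Answer: 306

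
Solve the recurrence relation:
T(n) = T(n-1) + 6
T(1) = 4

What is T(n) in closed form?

Unrolling: T(n) = T(1) + 6·(n-1) = 4 + 6(n-1) = 6n - 2.

Answer: T(n) = 6n - 2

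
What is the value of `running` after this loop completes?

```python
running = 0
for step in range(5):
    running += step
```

Sum of 0 to 4 = 10
`running` takes the values: 0 → 1 → 3 → 6 → 10

Answer: 10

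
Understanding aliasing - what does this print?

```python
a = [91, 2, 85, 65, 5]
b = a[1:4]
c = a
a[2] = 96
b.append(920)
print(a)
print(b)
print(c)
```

Key concept: slice vs alias.
Step by step:
`a = [91, 2, 85, 65, 5]` → a = [91, 2, 85, 65, 5]
`b = a[1:4]` → b = [2, 85, 65]
`c = a` → c = [91, 2, 85, 65, 5] (same object as a)
`a[2] = 96` → a = [91, 2, 96, 65, 5] (same object as c); c = [91, 2, 96, 65, 5] (same object as a)
`b.append(920)` → b = [2, 85, 65, 920]
`print(a)` → prints [91, 2, 96, 65, 5]
`print(b)` → prints [2, 85, 65, 920]
`print(c)` → prints [91, 2, 96, 65, 5]

Answer:
[91, 2, 96, 65, 5]
[2, 85, 65, 920]
[91, 2, 96, 65, 5]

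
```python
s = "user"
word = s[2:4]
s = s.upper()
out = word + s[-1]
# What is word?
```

Trace:
`s = "user"` → s = 'user'
`word = s[2:4]` → word = 'er'
`s = s.upper()` → s = 'USER'
`out = word + s[-1]` → out = 'erR'
So word = 'er'

Answer: 'er'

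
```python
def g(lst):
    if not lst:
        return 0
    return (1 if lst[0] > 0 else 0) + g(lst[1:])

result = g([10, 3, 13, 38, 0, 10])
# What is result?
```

Count of positive elements in [10, 3, 13, 38, 0, 10] = 5

Answer: 5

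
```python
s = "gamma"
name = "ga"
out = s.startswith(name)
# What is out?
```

Trace:
`s = "gamma"` → s = 'gamma'
`name = "ga"` → name = 'ga'
`out = s.startswith(name)` → out = True
So out = True

Answer: True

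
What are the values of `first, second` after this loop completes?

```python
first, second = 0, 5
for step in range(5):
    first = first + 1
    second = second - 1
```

first goes 0→5, second goes 5→0
`first, second` takes the values: (0, 5) → (1, 5) → (1, 4) → (2, 4) → (2, 3) → (3, 3) → (3, 2) → (4, 2) → (4, 1) → (5, 1) → (5, 0)

Answer: 5, 0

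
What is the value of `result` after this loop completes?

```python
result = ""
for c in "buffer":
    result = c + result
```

Reverse 'buffer'
`result` takes the values: "" → "b" → "ub" → "fub" → "ffub" → "effub" → "reffub"

Answer: "reffub"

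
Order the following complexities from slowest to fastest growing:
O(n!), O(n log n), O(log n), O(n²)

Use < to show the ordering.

Ordered by growth rate: O(log n) < O(n log n) < O(n²) < O(n!)

Answer: O(log n) < O(n log n) < O(n²) < O(n!)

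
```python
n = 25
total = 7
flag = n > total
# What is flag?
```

Trace:
`n = 25` → n = 25
`total = 7` → total = 7
`flag = n > total` → flag = True
So flag = True

Answer: True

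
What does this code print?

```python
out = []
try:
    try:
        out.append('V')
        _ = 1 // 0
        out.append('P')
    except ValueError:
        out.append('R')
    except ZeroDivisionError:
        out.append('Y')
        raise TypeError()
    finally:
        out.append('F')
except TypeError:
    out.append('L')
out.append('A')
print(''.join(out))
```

Execution trace: 'V' (inner try body) → 'Y' (inner except ZeroDivisionError) → 'F' (inner finally) → 'L' (outer except TypeError) → 'A' (after the try/except). Output: VYFLA

Answer: VYFLA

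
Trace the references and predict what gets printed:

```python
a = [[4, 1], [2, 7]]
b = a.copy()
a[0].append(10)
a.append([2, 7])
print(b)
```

Key concept: shallow copy with nested lists.
Step by step:
`a = [[4, 1], [2, 7]]` → a = [[4, 1], [2, 7]]
`b = a.copy()` → b = [[4, 1], [2, 7]]
`a[0].append(10)` → a = [[4, 1, 10], [2, 7]]; b = [[4, 1, 10], [2, 7]]
`a.append([2, 7])` → a = [[4, 1, 10], [2, 7], [2, 7]]
`print(b)` → prints [[4, 1, 10], [2, 7]]

Answer: [[4, 1, 10], [2, 7]]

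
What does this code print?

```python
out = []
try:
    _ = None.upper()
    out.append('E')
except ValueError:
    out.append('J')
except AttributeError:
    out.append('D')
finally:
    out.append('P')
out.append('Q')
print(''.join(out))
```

Execution trace: 'D' (except AttributeError) → 'P' (finally) → 'Q' (after the try/except). Output: DPQ

Answer: DPQ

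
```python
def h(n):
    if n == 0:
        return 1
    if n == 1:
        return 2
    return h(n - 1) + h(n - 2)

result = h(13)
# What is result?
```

Build up from base cases: h(0)=1, h(1)=2, h(2)=3, h(3)=5, h(4)=8, h(5)=13, h(6)=21, ..., h(13)=610

Answer: 610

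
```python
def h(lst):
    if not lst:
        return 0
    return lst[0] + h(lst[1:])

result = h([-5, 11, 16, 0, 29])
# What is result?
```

(-5) + 11 + 16 + 0 + 29 + 0 = 51

Answer: 51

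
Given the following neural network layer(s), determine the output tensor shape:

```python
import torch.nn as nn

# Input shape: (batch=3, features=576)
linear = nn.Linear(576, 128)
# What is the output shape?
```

Input: (3, 576) -> Output: (3, 128)

Answer: (3, 128)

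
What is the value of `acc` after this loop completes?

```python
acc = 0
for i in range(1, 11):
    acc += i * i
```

Sum of squares 1² to 10² = 385
`acc` takes the values: 0 → 1 → 5 → 14 → 30 → 55 → 91 → 140 → 204 → 285 → 385

Answer: 385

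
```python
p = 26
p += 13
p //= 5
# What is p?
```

Trace:
`p = 26` → p = 26
`p += 13` → p = 39
`p //= 5` → p = 7
So p = 7

Answer: 7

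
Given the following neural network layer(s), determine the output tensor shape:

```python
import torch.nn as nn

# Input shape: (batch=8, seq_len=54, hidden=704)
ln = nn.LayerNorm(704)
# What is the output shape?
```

Input: (8, 54, 704) -> Output: (8, 54, 704)

Answer: (8, 54, 704)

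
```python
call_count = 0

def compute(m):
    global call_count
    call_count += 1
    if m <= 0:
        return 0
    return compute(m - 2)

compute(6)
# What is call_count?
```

Linear recursion stepping by 2: 4 calls from m=6 down to ≤0.

Answer: 4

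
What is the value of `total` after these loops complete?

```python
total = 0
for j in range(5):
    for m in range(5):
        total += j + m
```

Sum of all j+m for j,m in 5x5
`total` takes the values: 0 → 1 → 3 → 6 → 10 → 11 → 13 → 16 → 20 → 25 → 27 → 30 → 34 → 39 → 45 → 48 → 52 → 57 → 63 → 70 → 74 → 79 → 85 → 92 → 100

Answer: 100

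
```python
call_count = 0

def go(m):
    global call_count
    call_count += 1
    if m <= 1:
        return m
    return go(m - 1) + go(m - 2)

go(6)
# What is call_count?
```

Calls(m) = 1 + Calls(m-1) + Calls(m-2); Calls(0)=Calls(1)=1. For m=6 this gives 25.

Answer: 25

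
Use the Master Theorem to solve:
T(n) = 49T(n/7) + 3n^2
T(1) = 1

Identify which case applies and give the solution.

a=49, b=7, f(n)=3n^2. log_7(49) = 2. Since c=2 = 2, Case 2 applies: T(n) = Θ(n^log_b(a) · log n) = O(n^2 log n).

Answer: O(n^2 log n) - Case 2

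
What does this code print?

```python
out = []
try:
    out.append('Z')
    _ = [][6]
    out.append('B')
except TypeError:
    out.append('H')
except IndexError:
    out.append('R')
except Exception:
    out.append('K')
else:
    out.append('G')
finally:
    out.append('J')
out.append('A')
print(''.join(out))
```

Execution trace: 'Z' (try body) → 'R' (except IndexError) → 'J' (finally) → 'A' (after the try/except). Output: ZRJA

Answer: ZRJA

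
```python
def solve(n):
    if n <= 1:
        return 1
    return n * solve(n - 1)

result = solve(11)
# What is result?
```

solve(11) = 11 * 10 * 9 * 8 * 7 * 6 * 5 * 4 * 3 * 2 * 1 = 39916800

Answer: 39916800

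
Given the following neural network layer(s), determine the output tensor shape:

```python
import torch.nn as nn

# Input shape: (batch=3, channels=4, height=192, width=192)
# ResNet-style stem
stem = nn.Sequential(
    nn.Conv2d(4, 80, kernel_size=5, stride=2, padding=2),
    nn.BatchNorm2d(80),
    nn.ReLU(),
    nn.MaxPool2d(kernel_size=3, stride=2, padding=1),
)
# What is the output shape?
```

Input: (3, 4, 192, 192) -> after Conv2d 5x5 stride=2: (3, 80, 96, 96) -> Output: (3, 80, 48, 48)

Answer: (3, 80, 48, 48)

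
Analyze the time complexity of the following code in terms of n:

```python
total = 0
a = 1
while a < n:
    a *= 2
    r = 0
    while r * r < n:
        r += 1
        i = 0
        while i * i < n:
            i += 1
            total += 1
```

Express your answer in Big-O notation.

Each loop level contributes: log n × √n × √n. Multiplying the contributions gives O(n log n).

Answer: O(n log n)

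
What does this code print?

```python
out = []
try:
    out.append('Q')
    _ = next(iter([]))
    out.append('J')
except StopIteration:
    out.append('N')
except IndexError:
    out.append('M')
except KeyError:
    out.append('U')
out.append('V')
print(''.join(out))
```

Execution trace: 'Q' (try body) → 'N' (except StopIteration) → 'V' (after the try/except). Output: QNV

Answer: QNV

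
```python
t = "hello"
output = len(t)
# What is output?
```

Trace:
`t = "hello"` → t = 'hello'
`output = len(t)` → output = 5
So output = 5

Answer: 5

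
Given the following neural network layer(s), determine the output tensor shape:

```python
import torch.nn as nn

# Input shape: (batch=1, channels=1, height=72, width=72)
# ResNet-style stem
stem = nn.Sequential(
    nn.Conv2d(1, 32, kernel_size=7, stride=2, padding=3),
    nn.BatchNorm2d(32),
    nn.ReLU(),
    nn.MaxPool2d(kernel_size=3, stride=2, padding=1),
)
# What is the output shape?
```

Input: (1, 1, 72, 72) -> after Conv2d 7x7 stride=2: (1, 32, 36, 36) -> Output: (1, 32, 18, 18)

Answer: (1, 32, 18, 18)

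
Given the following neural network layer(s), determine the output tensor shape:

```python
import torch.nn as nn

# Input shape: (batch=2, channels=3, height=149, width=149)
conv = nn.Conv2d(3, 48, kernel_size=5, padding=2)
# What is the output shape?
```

Input: (2, 3, 149, 149) -> Output: (2, 48, 149, 149)

Answer: (2, 48, 149, 149)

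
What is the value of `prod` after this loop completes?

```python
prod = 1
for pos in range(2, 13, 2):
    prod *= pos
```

Product of even numbers 2 to 12
`prod` takes the values: 1 → 2 → 8 → 48 → 384 → 3840 → 46080

Answer: 46080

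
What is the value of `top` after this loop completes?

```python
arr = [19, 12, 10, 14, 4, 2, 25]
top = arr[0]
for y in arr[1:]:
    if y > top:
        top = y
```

Maximum of [19, 12, 10, 14, 4, 2, 25]
`top` takes the values: 19 → 25

Answer: 25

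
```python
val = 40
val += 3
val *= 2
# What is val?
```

Trace:
`val = 40` → val = 40
`val += 3` → val = 43
`val *= 2` → val = 86
So val = 86

Answer: 86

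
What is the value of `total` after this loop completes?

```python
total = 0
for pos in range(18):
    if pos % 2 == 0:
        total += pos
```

Sum of even numbers 0 to 17
`total` takes the values: 0 → 2 → 6 → 12 → 20 → 30 → 42 → 56 → 72

Answer: 72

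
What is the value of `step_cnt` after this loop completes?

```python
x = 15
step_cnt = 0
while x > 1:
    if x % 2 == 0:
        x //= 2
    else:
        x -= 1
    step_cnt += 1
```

Steps to reduce 15 to 1
`step_cnt` takes the values: 0 → 1 → 2 → 3 → 4 → 5 → 6

Answer: 6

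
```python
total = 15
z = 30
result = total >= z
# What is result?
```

Trace:
`total = 15` → total = 15
`z = 30` → z = 30
`result = total >= z` → result = False
So result = False

Answer: False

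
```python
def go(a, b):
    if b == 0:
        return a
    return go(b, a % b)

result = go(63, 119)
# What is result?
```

go(63, 119) -> go(119, 63) -> go(63, 56) -> go(56, 7) -> go(7, 0) -> 7

Answer: 7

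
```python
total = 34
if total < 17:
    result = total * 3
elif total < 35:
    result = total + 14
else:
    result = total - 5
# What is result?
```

Trace:
`total = 34` → total = 34
`if total < 17: ...` → total < 17 is False, total < 35 is True → result = 48
So result = 48

Answer: 48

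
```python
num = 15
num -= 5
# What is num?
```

Trace:
`num = 15` → num = 15
`num -= 5` → num = 10
So num = 10

Answer: 10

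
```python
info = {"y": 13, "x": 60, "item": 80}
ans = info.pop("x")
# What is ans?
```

Trace:
`info = {"y": 13, "x": 60, "item": 80}` → info = {'y': 13, 'x': 60, 'item': 80}
`ans = info.pop("x")` → info = {'y': 13, 'item': 80}; ans = 60
So ans = 60

Answer: 60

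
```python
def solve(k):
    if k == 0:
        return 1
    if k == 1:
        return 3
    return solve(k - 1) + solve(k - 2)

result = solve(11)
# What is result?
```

Build up from base cases: solve(0)=1, solve(1)=3, solve(2)=4, solve(3)=7, solve(4)=11, solve(5)=18, solve(6)=29, ..., solve(11)=322

Answer: 322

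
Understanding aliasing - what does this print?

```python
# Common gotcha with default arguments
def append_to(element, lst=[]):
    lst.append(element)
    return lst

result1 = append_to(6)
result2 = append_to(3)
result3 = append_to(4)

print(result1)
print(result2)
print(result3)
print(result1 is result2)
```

Key concept: mutable default argument gotcha.
Step by step:
`result1 = append_to(6)` → result1 = [6]
`result2 = append_to(3)` → result1 = [6, 3] (same object as result2); result2 = [6, 3] (same object as result1)
`result3 = append_to(4)` → result1 = [6, 3, 4] (same object as result2, result3); result2 = [6, 3, 4] (same object as result1, result3); result3 = [6, 3, 4] (same object as result1, result2)
`print(result1)` → prints [6, 3, 4]
`print(result2)` → prints [6, 3, 4]
`print(result3)` → prints [6, 3, 4]
`print(result1 is result2)` → prints True

Answer:
[6, 3, 4]
[6, 3, 4]
[6, 3, 4]
True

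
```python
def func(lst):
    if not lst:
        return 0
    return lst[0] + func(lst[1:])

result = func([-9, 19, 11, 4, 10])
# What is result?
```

(-9) + 19 + 11 + 4 + 10 + 0 = 35

Answer: 35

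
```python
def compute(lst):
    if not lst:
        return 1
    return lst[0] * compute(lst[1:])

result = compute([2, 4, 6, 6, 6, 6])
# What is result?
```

Product over [2, 4, 6, 6, 6, 6] = 2 * 4 * 6 * 6 * 6 * 6 = 10368

Answer: 10368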